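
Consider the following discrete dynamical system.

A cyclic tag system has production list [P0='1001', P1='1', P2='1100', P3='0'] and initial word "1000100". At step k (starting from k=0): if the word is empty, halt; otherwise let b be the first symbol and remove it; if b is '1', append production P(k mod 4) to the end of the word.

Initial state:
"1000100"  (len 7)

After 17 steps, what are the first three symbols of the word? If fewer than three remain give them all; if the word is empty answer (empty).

k=0  "1000100"  (len 7)
k=1  "0001001001"  (len 10)
k=2  "001001001"  (len 9)
k=3  "01001001"  (len 8)
k=4  "1001001"  (len 7)
k=5  "0010011001"  (len 10)
k=6  "010011001"  (len 9)
k=7  "10011001"  (len 8)
k=8  "00110010"  (len 8)
k=9  "0110010"  (len 7)
k=10  "110010"  (len 6)
k=11  "100101100"  (len 9)
k=12  "001011000"  (len 9)
k=13  "01011000"  (len 8)
k=14  "1011000"  (len 7)
k=15  "0110001100"  (len 10)
k=16  "110001100"  (len 9)
k=17  "100011001001"  (len 12)

100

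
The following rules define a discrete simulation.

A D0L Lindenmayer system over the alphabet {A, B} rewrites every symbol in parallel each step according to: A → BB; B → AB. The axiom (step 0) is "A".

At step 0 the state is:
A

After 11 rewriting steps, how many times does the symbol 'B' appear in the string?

1366

0) A
1) BB
2) ABAB
3) BBABBBAB
4) ABABBBABABABBBAB
5) BBABBBABABABBBABBBABBBABABABBBAB
6) ABABBBABABABBBABBBABBBABABABBBABABABBBABABABBBABBBABBBABABABBBAB
7) BBABBBABABABBBABBBABBBABABABBBABABABBBABABABBBABBBABBBABAB…ABABABBBABBBABBBABABABBBABABABBBABABABBBABBBABBBABABABBBAB  (len 128)
8) ABABBBABABABBBABBBABBBABABABBBABABABBBABABABBBABBBABBBABAB…ABABABBBABBBABBBABABABBBABABABBBABABABBBABBBABBBABABABBBAB  (len 256)
9) BBABBBABABABBBABBBABBBABABABBBABABABBBABABABBBABBBABBBABAB…ABABABBBABBBABBBABABABBBABABABBBABABABBBABBBABBBABABABBBAB  (len 512)
10) ABABBBABABABBBABBBABBBABABABBBABABABBBABABABBBABBBABBBABAB…ABABABBBABBBABBBABABABBBABABABBBABABABBBABBBABBBABABABBBAB  (len 1024)
11) BBABBBABABABBBABBBABBBABABABBBABABABBBABABABBBABBBABBBABAB…ABABABBBABBBABBBABABABBBABABABBBABABABBBABBBABBBABABABBBAB  (len 2048)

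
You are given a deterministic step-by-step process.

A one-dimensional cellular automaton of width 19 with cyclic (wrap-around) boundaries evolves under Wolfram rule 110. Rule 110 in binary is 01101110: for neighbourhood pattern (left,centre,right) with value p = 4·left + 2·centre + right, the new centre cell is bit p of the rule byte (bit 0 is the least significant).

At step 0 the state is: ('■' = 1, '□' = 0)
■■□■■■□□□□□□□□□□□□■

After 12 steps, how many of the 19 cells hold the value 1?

[0] ■■□■■■□□□□□□□□□□□□■
[1] □■■■□■□□□□□□□□□□□■■
[2] ■■□■■■□□□□□□□□□□■■■
[3] □■■■□■□□□□□□□□□■■□□
[4] ■■□■■■□□□□□□□□■■■□□
[5] ■■■■□■□□□□□□□■■□■□■
[6] □□□■■■□□□□□□■■■■■■■
[7] □□■■□■□□□□□■■□□□□□■
[8] □■■■■■□□□□■■■□□□□■■
[9] ■■□□□■□□□■■□■□□□■■■
[10] □■□□■■□□■■■■■□□■■□□
[11] ■■□■■■□■■□□□■□■■■□□
[12] ■■■■□■■■■□□■■■■□■□■

14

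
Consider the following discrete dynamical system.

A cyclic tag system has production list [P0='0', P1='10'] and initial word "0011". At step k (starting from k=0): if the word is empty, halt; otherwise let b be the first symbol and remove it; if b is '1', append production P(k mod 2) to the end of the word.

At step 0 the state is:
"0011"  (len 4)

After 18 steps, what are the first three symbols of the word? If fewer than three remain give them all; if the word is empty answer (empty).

010

k=0  "0011"  (len 4)
k=1  "011"  (len 3)
k=2  "11"  (len 2)
k=3  "10"  (len 2)
k=4  "010"  (len 3)
k=5  "10"  (len 2)
k=6  "010"  (len 3)
k=7  "10"  (len 2)
k=8  "010"  (len 3)
k=9  "10"  (len 2)
k=10  "010"  (len 3)
k=11  "10"  (len 2)
k=12  "010"  (len 3)
k=13  "10"  (len 2)
k=14  "010"  (len 3)
k=15  "10"  (len 2)
k=16  "010"  (len 3)
k=17  "10"  (len 2)
k=18  "010"  (len 3)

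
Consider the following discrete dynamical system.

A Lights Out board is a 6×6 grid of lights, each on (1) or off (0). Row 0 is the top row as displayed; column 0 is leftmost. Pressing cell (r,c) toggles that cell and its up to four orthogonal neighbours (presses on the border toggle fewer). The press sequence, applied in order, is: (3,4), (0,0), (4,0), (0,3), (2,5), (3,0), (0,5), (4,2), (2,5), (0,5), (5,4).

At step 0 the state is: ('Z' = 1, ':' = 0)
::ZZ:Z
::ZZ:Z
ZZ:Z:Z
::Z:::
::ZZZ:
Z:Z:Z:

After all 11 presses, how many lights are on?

18

step 0: ::ZZ:Z
::ZZ:Z
ZZ:Z:Z
::Z:::
::ZZZ:
Z:Z:Z:
step 1: ::ZZ:Z
::ZZ:Z
ZZ:ZZZ
::ZZZZ
::ZZ::
Z:Z:Z:
step 2: ZZZZ:Z
Z:ZZ:Z
ZZ:ZZZ
::ZZZZ
::ZZ::
Z:Z:Z:
step 3: ZZZZ:Z
Z:ZZ:Z
ZZ:ZZZ
Z:ZZZZ
ZZZZ::
::Z:Z:
step 4: ZZ::ZZ
Z:Z::Z
ZZ:ZZZ
Z:ZZZZ
ZZZZ::
::Z:Z:
step 5: ZZ::ZZ
Z:Z:::
ZZ:Z::
Z:ZZZ:
ZZZZ::
::Z:Z:
step 6: ZZ::ZZ
Z:Z:::
:Z:Z::
:ZZZZ:
:ZZZ::
::Z:Z:
step 7: ZZ::::
Z:Z::Z
:Z:Z::
:ZZZZ:
:ZZZ::
::Z:Z:
step 8: ZZ::::
Z:Z::Z
:Z:Z::
:Z:ZZ:
::::::
::::Z:
step 9: ZZ::::
Z:Z:::
:Z:ZZZ
:Z:ZZZ
::::::
::::Z:
step 10: ZZ::ZZ
Z:Z::Z
:Z:ZZZ
:Z:ZZZ
::::::
::::Z:
step 11: ZZ::ZZ
Z:Z::Z
:Z:ZZZ
:Z:ZZZ
::::Z:
:::Z:Z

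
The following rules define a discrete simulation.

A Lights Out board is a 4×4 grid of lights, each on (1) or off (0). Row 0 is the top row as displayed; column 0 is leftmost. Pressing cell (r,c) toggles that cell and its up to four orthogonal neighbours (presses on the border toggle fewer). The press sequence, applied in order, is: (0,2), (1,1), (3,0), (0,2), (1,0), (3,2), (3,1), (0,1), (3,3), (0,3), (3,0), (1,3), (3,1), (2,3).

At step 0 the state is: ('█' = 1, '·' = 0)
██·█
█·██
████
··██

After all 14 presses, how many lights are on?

k=0  ██·█
█·██
████
··██
k=1  █·█·
█··█
████
··██
k=2  ███·
·███
█·██
··██
k=3  ███·
·███
··██
████
k=4  █··█
·█·█
··██
████
k=5  ···█
█··█
█·██
████
k=6  ···█
█··█
█··█
█···
k=7  ···█
█··█
██·█
·██·
k=8  ████
██·█
██·█
·██·
k=9  ████
██·█
██··
·█·█
k=10  ██··
██··
██··
·█·█
k=11  ██··
██··
·█··
█··█
k=12  ██·█
████
·█·█
█··█
k=13  ██·█
████
···█
·███
k=14  ██·█
███·
··█·
·██·

9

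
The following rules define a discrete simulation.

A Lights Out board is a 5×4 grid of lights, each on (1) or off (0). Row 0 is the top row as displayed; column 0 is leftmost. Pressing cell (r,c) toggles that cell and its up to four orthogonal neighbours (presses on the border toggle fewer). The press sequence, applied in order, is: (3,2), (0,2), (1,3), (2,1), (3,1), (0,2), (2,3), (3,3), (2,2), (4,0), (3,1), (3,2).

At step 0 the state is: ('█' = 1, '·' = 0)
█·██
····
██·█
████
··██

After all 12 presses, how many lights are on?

[0] █·██
····
██·█
████
··██
[1] █·██
····
████
█···
···█
[2] ██··
··█·
████
█···
···█
[3] ██·█
···█
███·
█···
···█
[4] ██·█
·█·█
····
██··
···█
[5] ██·█
·█·█
·█··
··█·
·█·█
[6] █·█·
·███
·█··
··█·
·█·█
[7] █·█·
·██·
·███
··██
·█·█
[8] █·█·
·██·
·██·
····
·█··
[9] █·█·
·█··
···█
··█·
·█··
[10] █·█·
·█··
···█
█·█·
█···
[11] █·█·
·█··
·█·█
·█··
██··
[12] █·█·
·█··
·███
··██
███·

11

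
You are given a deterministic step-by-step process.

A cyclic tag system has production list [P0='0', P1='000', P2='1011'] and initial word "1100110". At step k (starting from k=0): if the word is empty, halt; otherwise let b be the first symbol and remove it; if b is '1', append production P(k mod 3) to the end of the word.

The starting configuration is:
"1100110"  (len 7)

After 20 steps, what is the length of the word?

10

t=0: "1100110"  (len 7)
t=1: "1001100"  (len 7)
t=2: "001100000"  (len 9)
t=3: "01100000"  (len 8)
t=4: "1100000"  (len 7)
t=5: "100000000"  (len 9)
t=6: "000000001011"  (len 12)
t=7: "00000001011"  (len 11)
t=8: "0000001011"  (len 10)
t=9: "000001011"  (len 9)
t=10: "00001011"  (len 8)
t=11: "0001011"  (len 7)
t=12: "001011"  (len 6)
t=13: "01011"  (len 5)
t=14: "1011"  (len 4)
t=15: "0111011"  (len 7)
t=16: "111011"  (len 6)
t=17: "11011000"  (len 8)
t=18: "10110001011"  (len 11)
t=19: "01100010110"  (len 11)
t=20: "1100010110"  (len 10)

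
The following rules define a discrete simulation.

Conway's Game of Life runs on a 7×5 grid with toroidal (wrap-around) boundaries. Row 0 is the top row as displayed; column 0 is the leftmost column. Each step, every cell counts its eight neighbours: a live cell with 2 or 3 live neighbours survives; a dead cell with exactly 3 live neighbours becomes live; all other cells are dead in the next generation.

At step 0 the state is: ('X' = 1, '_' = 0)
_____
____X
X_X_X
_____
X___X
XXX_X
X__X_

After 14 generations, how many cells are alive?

t=0: _____
____X
X_X_X
_____
X___X
XXX_X
X__X_
t=1: ____X
X__XX
X__XX
_X_X_
___XX
__X__
X_XX_
t=2: _XX__
_____
_X___
_____
___XX
_XX__
_XXXX
t=3: XX___
_XX__
_____
_____
__XX_
_X___
_____
t=4: XXX__
XXX__
_____
_____
__X__
__X__
XX___
t=5: ____X
X_X__
_X___
_____
_____
__X__
X____
t=6: XX__X
XX___
_X___
_____
_____
_____
_____
t=7: _X__X
__X_X
XX___
_____
_____
_____
X____
t=8: _X_XX
__XXX
XX___
_____
_____
_____
X____
t=9: _X___
_____
XXXXX
_____
_____
_____
X___X
t=10: X____
___XX
XXXXX
XXXXX
_____
_____
X____
t=11: X____
_____
_____
_____
XXXXX
_____
_____
t=12: _____
_____
_____
XXXXX
XXXXX
XXXXX
_____
t=13: _____
_____
XXXXX
_____
_____
_____
XXXXX
t=14: XXXXX
XXXXX
XXXXX
XXXXX
_____
XXXXX
XXXXX

30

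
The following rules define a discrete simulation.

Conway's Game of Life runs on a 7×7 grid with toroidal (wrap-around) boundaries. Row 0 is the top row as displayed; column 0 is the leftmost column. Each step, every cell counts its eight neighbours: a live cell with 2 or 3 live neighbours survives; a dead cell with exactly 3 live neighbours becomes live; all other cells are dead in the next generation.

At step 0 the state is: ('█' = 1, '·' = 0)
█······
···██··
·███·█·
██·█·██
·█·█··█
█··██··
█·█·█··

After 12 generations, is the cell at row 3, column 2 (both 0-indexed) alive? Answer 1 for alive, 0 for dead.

0) █······
···██··
·███·█·
██·█·██
·█·█··█
█··██··
█·█·█··
1) ·█··█··
·█·██··
·█···█·
···█·█·
·█·█···
█···███
█···█·█
2) ·██·█··
██·███·
···█·█·
·······
█·██···
·█·██··
·█·██··
3) ·······
██···██
··██·██
··███··
·████··
██·····
██···█·
4) ·····█·
███·██·
·······
·······
█···█··
···██·█
██····█
5) ··█·██·
·█··███
·█·····
·······
···███·
·█·██·█
█···█·█
6) ·█·····
█████·█
█····█·
····█··
··██·█·
··█···█
███···█
7) ·····█·
··█████
█·█··█·
···████
··████·
·····██
··█···█
8) ··█····
·███···
███····
·█·····
··█····
··█···█
······█
9) ·███···
█··█···
█··█···
█······
·██····
·······
·······
10) ·███···
█··██··
██····█
█·█····
·█·····
·······
··█····
11) ·█··█··
···██·█
··██··█
··█···█
·█·····
·······
·███···
12) ██··██·
█···█··
█·█·█·█
████···
·······
·█·····
·███···

1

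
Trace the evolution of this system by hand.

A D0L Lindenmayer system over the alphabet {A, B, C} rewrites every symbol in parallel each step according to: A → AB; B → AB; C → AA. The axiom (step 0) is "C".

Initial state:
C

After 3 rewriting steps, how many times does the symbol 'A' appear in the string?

4

0) C
1) AA
2) ABAB
3) ABABABAB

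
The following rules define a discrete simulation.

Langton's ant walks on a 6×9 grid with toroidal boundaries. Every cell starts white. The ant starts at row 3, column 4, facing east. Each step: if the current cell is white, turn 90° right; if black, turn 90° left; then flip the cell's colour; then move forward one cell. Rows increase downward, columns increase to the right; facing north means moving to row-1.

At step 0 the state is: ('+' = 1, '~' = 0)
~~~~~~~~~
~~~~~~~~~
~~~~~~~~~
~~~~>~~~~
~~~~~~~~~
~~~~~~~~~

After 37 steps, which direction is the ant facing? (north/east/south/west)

north

step 0: ~~~~~~~~~
~~~~~~~~~
~~~~~~~~~
~~~~>~~~~
~~~~~~~~~
~~~~~~~~~
step 1: ~~~~~~~~~
~~~~~~~~~
~~~~~~~~~
~~~~+~~~~
~~~~v~~~~
~~~~~~~~~
step 2: ~~~~~~~~~
~~~~~~~~~
~~~~~~~~~
~~~~+~~~~
~~~<+~~~~
~~~~~~~~~
step 3: ~~~~~~~~~
~~~~~~~~~
~~~~~~~~~
~~~^+~~~~
~~~++~~~~
~~~~~~~~~
step 4: ~~~~~~~~~
~~~~~~~~~
~~~~~~~~~
~~~+>~~~~
~~~++~~~~
~~~~~~~~~
step 5: ~~~~~~~~~
~~~~~~~~~
~~~~^~~~~
~~~+~~~~~
~~~++~~~~
~~~~~~~~~
step 6: ~~~~~~~~~
~~~~~~~~~
~~~~+>~~~
~~~+~~~~~
~~~++~~~~
~~~~~~~~~
step 7: ~~~~~~~~~
~~~~~~~~~
~~~~++~~~
~~~+~v~~~
~~~++~~~~
~~~~~~~~~
step 8: ~~~~~~~~~
~~~~~~~~~
~~~~++~~~
~~~+<+~~~
~~~++~~~~
~~~~~~~~~
step 9: ~~~~~~~~~
~~~~~~~~~
~~~~^+~~~
~~~+++~~~
~~~++~~~~
~~~~~~~~~
step 10: ~~~~~~~~~
~~~~~~~~~
~~~<~+~~~
~~~+++~~~
~~~++~~~~
~~~~~~~~~
step 11: ~~~~~~~~~
~~~^~~~~~
~~~+~+~~~
~~~+++~~~
~~~++~~~~
~~~~~~~~~
step 12: ~~~~~~~~~
~~~+>~~~~
~~~+~+~~~
~~~+++~~~
~~~++~~~~
~~~~~~~~~
step 13: ~~~~~~~~~
~~~++~~~~
~~~+v+~~~
~~~+++~~~
~~~++~~~~
~~~~~~~~~
step 14: ~~~~~~~~~
~~~++~~~~
~~~<++~~~
~~~+++~~~
~~~++~~~~
~~~~~~~~~
step 15: ~~~~~~~~~
~~~++~~~~
~~~~++~~~
~~~v++~~~
~~~++~~~~
~~~~~~~~~
step 16: ~~~~~~~~~
~~~++~~~~
~~~~++~~~
~~~~>+~~~
~~~++~~~~
~~~~~~~~~
step 17: ~~~~~~~~~
~~~++~~~~
~~~~^+~~~
~~~~~+~~~
~~~++~~~~
~~~~~~~~~
step 18: ~~~~~~~~~
~~~++~~~~
~~~<~+~~~
~~~~~+~~~
~~~++~~~~
~~~~~~~~~
step 19: ~~~~~~~~~
~~~^+~~~~
~~~+~+~~~
~~~~~+~~~
~~~++~~~~
~~~~~~~~~
step 20: ~~~~~~~~~
~~<~+~~~~
~~~+~+~~~
~~~~~+~~~
~~~++~~~~
~~~~~~~~~
step 21: ~~^~~~~~~
~~+~+~~~~
~~~+~+~~~
~~~~~+~~~
~~~++~~~~
~~~~~~~~~
step 22: ~~+>~~~~~
~~+~+~~~~
~~~+~+~~~
~~~~~+~~~
~~~++~~~~
~~~~~~~~~
step 23: ~~++~~~~~
~~+v+~~~~
~~~+~+~~~
~~~~~+~~~
~~~++~~~~
~~~~~~~~~
step 24: ~~++~~~~~
~~<++~~~~
~~~+~+~~~
~~~~~+~~~
~~~++~~~~
~~~~~~~~~
step 25: ~~++~~~~~
~~~++~~~~
~~v+~+~~~
~~~~~+~~~
~~~++~~~~
~~~~~~~~~
step 26: ~~++~~~~~
~~~++~~~~
~<++~+~~~
~~~~~+~~~
~~~++~~~~
~~~~~~~~~
step 27: ~~++~~~~~
~^~++~~~~
~+++~+~~~
~~~~~+~~~
~~~++~~~~
~~~~~~~~~
step 28: ~~++~~~~~
~+>++~~~~
~+++~+~~~
~~~~~+~~~
~~~++~~~~
~~~~~~~~~
step 29: ~~++~~~~~
~++++~~~~
~+v+~+~~~
~~~~~+~~~
~~~++~~~~
~~~~~~~~~
step 30: ~~++~~~~~
~++++~~~~
~+~>~+~~~
~~~~~+~~~
~~~++~~~~
~~~~~~~~~
step 31: ~~++~~~~~
~++^+~~~~
~+~~~+~~~
~~~~~+~~~
~~~++~~~~
~~~~~~~~~
step 32: ~~++~~~~~
~+<~+~~~~
~+~~~+~~~
~~~~~+~~~
~~~++~~~~
~~~~~~~~~
step 33: ~~++~~~~~
~+~~+~~~~
~+v~~+~~~
~~~~~+~~~
~~~++~~~~
~~~~~~~~~
step 34: ~~++~~~~~
~+~~+~~~~
~<+~~+~~~
~~~~~+~~~
~~~++~~~~
~~~~~~~~~
step 35: ~~++~~~~~
~+~~+~~~~
~~+~~+~~~
~v~~~+~~~
~~~++~~~~
~~~~~~~~~
step 36: ~~++~~~~~
~+~~+~~~~
~~+~~+~~~
<+~~~+~~~
~~~++~~~~
~~~~~~~~~
step 37: ~~++~~~~~
~+~~+~~~~
^~+~~+~~~
++~~~+~~~
~~~++~~~~
~~~~~~~~~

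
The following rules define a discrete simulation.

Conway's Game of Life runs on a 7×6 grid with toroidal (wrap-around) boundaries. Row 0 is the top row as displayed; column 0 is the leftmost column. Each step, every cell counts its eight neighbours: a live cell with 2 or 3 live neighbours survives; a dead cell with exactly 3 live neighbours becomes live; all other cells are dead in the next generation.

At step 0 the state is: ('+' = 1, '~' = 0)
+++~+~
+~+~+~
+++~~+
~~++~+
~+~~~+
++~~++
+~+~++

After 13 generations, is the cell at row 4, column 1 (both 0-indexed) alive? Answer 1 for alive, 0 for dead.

step 0: +++~+~
+~+~+~
+++~~+
~~++~+
~+~~~+
++~~++
+~+~++
step 1: ~~+~+~
~~~~+~
~~~~~~
~~~+~+
~+~+~~
~~++~~
~~+~~~
step 2: ~~~~~~
~~~+~~
~~~~+~
~~+~+~
~~~+~~
~+~+~~
~++~~~
step 3: ~~+~~~
~~~~~~
~~~~+~
~~~~+~
~~~++~
~+~+~~
~++~~~
step 4: ~++~~~
~~~~~~
~~~~~~
~~~~++
~~+++~
~+~++~
~+~+~~
step 5: ~++~~~
~~~~~~
~~~~~~
~~~~++
~~+~~~
~+~~~~
++~++~
step 6: ++++~~
~~~~~~
~~~~~~
~~~~~~
~~~~~~
++~+~~
+~~+~~
step 7: ++++~~
~++~~~
~~~~~~
~~~~~~
~~~~~~
+++~~~
~~~+++
step 8: +~~~~+
+~~+~~
~~~~~~
~~~~~~
~+~~~~
++++++
~~~~++
step 9: +~~~~~
+~~~~+
~~~~~~
~~~~~~
~+~+++
~+++~~
~~+~~~
step 10: ++~~~+
+~~~~+
~~~~~~
~~~~+~
++~++~
++~~~~
~~++~~
step 11: ~++~++
~+~~~+
~~~~~+
~~~+++
+++++~
+~~~++
~~+~~+
step 12: ~+++++
~++~~+
~~~~~+
~+~~~~
~++~~~
~~~~~~
~~+~~~
step 13: ~~~~++
~+~~~+
~++~~~
+++~~~
~++~~~
~++~~~
~++~+~

1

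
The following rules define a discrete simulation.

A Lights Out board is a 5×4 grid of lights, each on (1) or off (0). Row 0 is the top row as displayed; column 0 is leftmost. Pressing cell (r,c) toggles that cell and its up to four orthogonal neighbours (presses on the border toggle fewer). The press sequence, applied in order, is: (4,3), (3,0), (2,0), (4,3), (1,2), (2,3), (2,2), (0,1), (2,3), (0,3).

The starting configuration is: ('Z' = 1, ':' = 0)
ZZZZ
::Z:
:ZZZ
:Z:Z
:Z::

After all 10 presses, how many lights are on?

k=0  ZZZZ
::Z:
:ZZZ
:Z:Z
:Z::
k=1  ZZZZ
::Z:
:ZZZ
:Z::
:ZZZ
k=2  ZZZZ
::Z:
ZZZZ
Z:::
ZZZZ
k=3  ZZZZ
Z:Z:
::ZZ
::::
ZZZZ
k=4  ZZZZ
Z:Z:
::ZZ
:::Z
ZZ::
k=5  ZZ:Z
ZZ:Z
:::Z
:::Z
ZZ::
k=6  ZZ:Z
ZZ::
::Z:
::::
ZZ::
k=7  ZZ:Z
ZZZ:
:Z:Z
::Z:
ZZ::
k=8  ::ZZ
Z:Z:
:Z:Z
::Z:
ZZ::
k=9  ::ZZ
Z:ZZ
:ZZ:
::ZZ
ZZ::
k=10  ::::
Z:Z:
:ZZ:
::ZZ
ZZ::

8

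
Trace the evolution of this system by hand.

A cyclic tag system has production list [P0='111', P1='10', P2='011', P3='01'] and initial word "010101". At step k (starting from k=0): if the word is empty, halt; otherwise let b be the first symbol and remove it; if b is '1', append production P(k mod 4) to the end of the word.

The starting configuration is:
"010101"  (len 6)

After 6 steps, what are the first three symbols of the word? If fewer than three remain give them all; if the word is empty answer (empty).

k=0  "010101"  (len 6)
k=1  "10101"  (len 5)
k=2  "010110"  (len 6)
k=3  "10110"  (len 5)
k=4  "011001"  (len 6)
k=5  "11001"  (len 5)
k=6  "100110"  (len 6)

100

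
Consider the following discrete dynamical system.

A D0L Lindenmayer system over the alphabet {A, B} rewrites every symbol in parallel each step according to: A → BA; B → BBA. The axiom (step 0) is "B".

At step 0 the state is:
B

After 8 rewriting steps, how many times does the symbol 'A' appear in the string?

987

[0] B
[1] BBA
[2] BBABBABA
[3] BBABBABABBABBABABBABA
[4] BBABBABABBABBABABBABABBABBABABBABBABABBABABBABBABABBABA
[5] BBABBABABBABBABABBABABBABBABABBABBABABBABABBABBABABBABABBA…ABBABABBABABBABBABABBABABBABBABABBABBABABBABABBABBABABBABA  (len 144)
[6] BBABBABABBABBABABBABABBABBABABBABBABABBABABBABBABABBABABBA…ABBABABBABABBABBABABBABABBABBABABBABBABABBABABBABBABABBABA  (len 377)
[7] BBABBABABBABBABABBABABBABBABABBABBABABBABABBABBABABBABABBA…ABBABABBABABBABBABABBABABBABBABABBABBABABBABABBABBABABBABA  (len 987)
[8] BBABBABABBABBABABBABABBABBABABBABBABABBABABBABBABABBABABBA…ABBABABBABABBABBABABBABABBABBABABBABBABABBABABBABBABABBABA  (len 2584)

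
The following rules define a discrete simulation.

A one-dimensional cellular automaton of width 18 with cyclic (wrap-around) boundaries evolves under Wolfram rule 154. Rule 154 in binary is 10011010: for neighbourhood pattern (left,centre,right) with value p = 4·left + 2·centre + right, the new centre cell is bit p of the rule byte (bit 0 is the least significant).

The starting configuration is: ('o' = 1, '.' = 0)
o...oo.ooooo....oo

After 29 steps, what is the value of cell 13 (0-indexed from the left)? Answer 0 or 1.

0

0) o...oo.ooooo....oo
1) .o.oo..oooo.o..ooo
2) ...o.ooooo...oooo.
3) ..o..oooo.o.oooo.o
4) oo.ooooo....ooo...
5) o..oooo.o..ooo.o.o
6) .ooooo...oooo....o
7) .oooo.o.oooo.o..o.
8) oooo....ooo...oo.o
9) ooo.o..ooo.o.oo..o
10) oo...oooo....o.ooo
11) o.o.oooo.o..o..ooo
12) ....ooo...oo.ooooo
13) o..ooo.o.oo..oooo.
14) .oooo....o.ooooo..
15) oooo.o..o..oooo.o.
16) ooo...oo.ooooo....
17) oo.o.oo..oooo.o..o
18) o....o.ooooo...ooo
19) .o..o..oooo.o.oooo
20) ..oo.ooooo....ooo.
21) .oo..oooo.o..ooo.o
22) .o.ooooo...oooo...
23) o..oooo.o.oooo.o..
24) .ooooo....ooo...oo
25) .oooo.o..ooo.o.oo.
26) oooo...oooo....o.o
27) ooo.o.oooo.o..o..o
28) oo....ooo...oo.ooo
29) o.o..ooo.o.oo..ooo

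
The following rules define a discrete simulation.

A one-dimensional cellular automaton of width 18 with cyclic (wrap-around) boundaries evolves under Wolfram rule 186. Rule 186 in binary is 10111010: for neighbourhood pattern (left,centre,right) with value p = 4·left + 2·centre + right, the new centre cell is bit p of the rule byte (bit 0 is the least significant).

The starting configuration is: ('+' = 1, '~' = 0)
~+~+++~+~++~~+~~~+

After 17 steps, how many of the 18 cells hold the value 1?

[0] ~+~+++~+~++~~+~~~+
[1] +~+++~+~++~++~+~+~
[2] ~+++~+~++~++~+~+~+
[3] +++~+~++~++~+~+~+~
[4] ++~+~++~++~+~+~+~+
[5] +~+~++~++~+~+~+~++
[6] ~+~++~++~+~+~+~+++
[7] +~++~++~+~+~+~+++~
[8] ~++~++~+~+~+~+++~+
[9] ++~++~+~+~+~+++~+~
[10] +~++~+~+~+~+++~+~+
[11] ~++~+~+~+~+++~+~++
[12] ++~+~+~+~+++~+~++~
[13] +~+~+~+~+++~+~++~+
[14] ~+~+~+~+++~+~++~++
[15] +~+~+~+++~+~++~++~
[16] ~+~+~+++~+~++~++~+
[17] +~+~+++~+~++~++~+~

11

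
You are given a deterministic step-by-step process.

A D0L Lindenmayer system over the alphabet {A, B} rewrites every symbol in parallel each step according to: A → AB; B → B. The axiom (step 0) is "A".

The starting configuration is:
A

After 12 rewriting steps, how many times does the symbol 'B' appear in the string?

0) A
1) AB
2) ABB
3) ABBB
4) ABBBB
5) ABBBBB
6) ABBBBBB
7) ABBBBBBB
8) ABBBBBBBB
9) ABBBBBBBBB
10) ABBBBBBBBBB
11) ABBBBBBBBBBB
12) ABBBBBBBBBBBB

12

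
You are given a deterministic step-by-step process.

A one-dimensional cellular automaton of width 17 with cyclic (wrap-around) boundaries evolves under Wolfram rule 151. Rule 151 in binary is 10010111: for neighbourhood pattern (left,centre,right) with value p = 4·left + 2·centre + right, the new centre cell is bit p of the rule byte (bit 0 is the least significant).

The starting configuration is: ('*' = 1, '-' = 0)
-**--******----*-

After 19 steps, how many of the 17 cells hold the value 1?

t=0: -**--******----*-
t=1: *--**-****-******
t=2: -**----**---*****
t=3: ---****--***-***-
t=4: ***-**-**-*---*-*
t=5: **--------*****--
t=6: --********-***-**
t=7: **-******---*----
t=8: ----****-********
t=9: ****-**---******-
t=10: -**----***-****--
t=11: *--****-*---**-**
t=12: -**-**--****----*
t=13: ------**-**-*****
t=14: ******-------***-
t=15: -****-*******-*--
t=16: *-**---*****--***
t=17: ----***-***-**-**
t=18: ****-*---*-------
t=19: -**--************

14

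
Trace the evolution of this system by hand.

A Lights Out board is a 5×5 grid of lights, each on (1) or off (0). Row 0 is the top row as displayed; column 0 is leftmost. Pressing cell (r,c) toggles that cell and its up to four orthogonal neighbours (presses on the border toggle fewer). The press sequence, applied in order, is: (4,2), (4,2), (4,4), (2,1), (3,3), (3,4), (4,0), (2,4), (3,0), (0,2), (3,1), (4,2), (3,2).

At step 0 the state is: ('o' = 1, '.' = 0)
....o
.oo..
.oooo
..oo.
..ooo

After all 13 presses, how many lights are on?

step 0: ....o
.oo..
.oooo
..oo.
..ooo
step 1: ....o
.oo..
.oooo
...o.
.o..o
step 2: ....o
.oo..
.oooo
..oo.
..ooo
step 3: ....o
.oo..
.oooo
..ooo
..o..
step 4: ....o
..o..
o..oo
.oooo
..o..
step 5: ....o
..o..
o...o
.o...
..oo.
step 6: ....o
..o..
o....
.o.oo
..ooo
step 7: ....o
..o..
o....
oo.oo
ooooo
step 8: ....o
..o.o
o..oo
oo.o.
ooooo
step 9: ....o
..o.o
...oo
...o.
.oooo
step 10: .oooo
....o
...oo
...o.
.oooo
step 11: .oooo
....o
.o.oo
oooo.
..ooo
step 12: .oooo
....o
.o.oo
oo.o.
.o..o
step 13: .oooo
....o
.oooo
o.o..
.oo.o

14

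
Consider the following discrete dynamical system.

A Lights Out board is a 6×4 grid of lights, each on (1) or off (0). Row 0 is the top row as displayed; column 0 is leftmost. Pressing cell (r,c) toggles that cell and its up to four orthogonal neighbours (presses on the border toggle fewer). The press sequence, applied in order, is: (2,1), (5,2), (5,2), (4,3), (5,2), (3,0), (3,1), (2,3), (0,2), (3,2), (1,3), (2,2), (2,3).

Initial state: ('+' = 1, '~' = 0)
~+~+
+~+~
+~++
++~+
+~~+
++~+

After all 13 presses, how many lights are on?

17

t=0: ~+~+
+~+~
+~++
++~+
+~~+
++~+
t=1: ~+~+
+++~
~+~+
+~~+
+~~+
++~+
t=2: ~+~+
+++~
~+~+
+~~+
+~++
+~+~
t=3: ~+~+
+++~
~+~+
+~~+
+~~+
++~+
t=4: ~+~+
+++~
~+~+
+~~~
+~+~
++~~
t=5: ~+~+
+++~
~+~+
+~~~
+~~~
+~++
t=6: ~+~+
+++~
++~+
~+~~
~~~~
+~++
t=7: ~+~+
+++~
+~~+
+~+~
~+~~
+~++
t=8: ~+~+
++++
+~+~
+~++
~+~~
+~++
t=9: ~~+~
++~+
+~+~
+~++
~+~~
+~++
t=10: ~~+~
++~+
+~~~
++~~
~++~
+~++
t=11: ~~++
+++~
+~~+
++~~
~++~
+~++
t=12: ~~++
++~~
+++~
+++~
~++~
+~++
t=13: ~~++
++~+
++~+
++++
~++~
+~++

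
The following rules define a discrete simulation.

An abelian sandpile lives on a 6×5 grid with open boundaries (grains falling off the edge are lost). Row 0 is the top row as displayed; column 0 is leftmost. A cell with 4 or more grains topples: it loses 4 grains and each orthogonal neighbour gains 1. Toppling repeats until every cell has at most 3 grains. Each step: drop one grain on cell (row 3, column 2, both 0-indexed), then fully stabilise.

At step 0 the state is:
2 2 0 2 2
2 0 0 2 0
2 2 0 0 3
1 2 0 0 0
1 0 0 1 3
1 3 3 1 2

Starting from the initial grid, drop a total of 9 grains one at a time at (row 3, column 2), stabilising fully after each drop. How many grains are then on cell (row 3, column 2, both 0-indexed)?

2

step 0: 2 2 0 2 2
2 0 0 2 0
2 2 0 0 3
1 2 0 0 0
1 0 0 1 3
1 3 3 1 2
step 1: 2 2 0 2 2
2 0 0 2 0
2 2 0 0 3
1 2 1 0 0
1 0 0 1 3
1 3 3 1 2
step 2: 2 2 0 2 2
2 0 0 2 0
2 2 0 0 3
1 2 2 0 0
1 0 0 1 3
1 3 3 1 2
step 3: 2 2 0 2 2
2 0 0 2 0
2 2 0 0 3
1 2 3 0 0
1 0 0 1 3
1 3 3 1 2
step 4: 2 2 0 2 2
2 0 0 2 0
2 2 1 0 3
1 3 0 1 0
1 0 1 1 3
1 3 3 1 2
step 5: 2 2 0 2 2
2 0 0 2 0
2 2 1 0 3
1 3 1 1 0
1 0 1 1 3
1 3 3 1 2
step 6: 2 2 0 2 2
2 0 0 2 0
2 2 1 0 3
1 3 2 1 0
1 0 1 1 3
1 3 3 1 2
step 7: 2 2 0 2 2
2 0 0 2 0
2 2 1 0 3
1 3 3 1 0
1 0 1 1 3
1 3 3 1 2
step 8: 2 2 0 2 2
2 0 0 2 0
2 3 2 0 3
2 0 1 2 0
1 1 2 1 3
1 3 3 1 2
step 9: 2 2 0 2 2
2 0 0 2 0
2 3 2 0 3
2 0 2 2 0
1 1 2 1 3
1 3 3 1 2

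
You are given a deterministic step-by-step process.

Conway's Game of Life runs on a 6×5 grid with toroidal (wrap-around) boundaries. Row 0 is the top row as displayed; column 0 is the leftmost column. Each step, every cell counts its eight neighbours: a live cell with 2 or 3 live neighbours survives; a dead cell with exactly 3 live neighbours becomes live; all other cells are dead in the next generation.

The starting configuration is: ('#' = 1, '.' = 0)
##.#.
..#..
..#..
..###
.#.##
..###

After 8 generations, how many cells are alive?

step 0: ##.#.
..#..
..#..
..###
.#.##
..###
step 1: ##...
..##.
.##..
##..#
.#...
.....
step 2: .##..
#..#.
....#
.....
.#...
##...
step 3: ..#.#
#####
....#
.....
##...
#....
step 4: ..#..
.##..
.##.#
#....
##...
#...#
step 5: #.##.
#....
..##.
..#.#
.#...
#...#
step 6: #..#.
.....
.####
.##..
.#.##
#.###
step 7: ####.
##...
##.#.
.....
.....
.....
step 8: #.#.#
...#.
###.#
.....
.....
.##..

10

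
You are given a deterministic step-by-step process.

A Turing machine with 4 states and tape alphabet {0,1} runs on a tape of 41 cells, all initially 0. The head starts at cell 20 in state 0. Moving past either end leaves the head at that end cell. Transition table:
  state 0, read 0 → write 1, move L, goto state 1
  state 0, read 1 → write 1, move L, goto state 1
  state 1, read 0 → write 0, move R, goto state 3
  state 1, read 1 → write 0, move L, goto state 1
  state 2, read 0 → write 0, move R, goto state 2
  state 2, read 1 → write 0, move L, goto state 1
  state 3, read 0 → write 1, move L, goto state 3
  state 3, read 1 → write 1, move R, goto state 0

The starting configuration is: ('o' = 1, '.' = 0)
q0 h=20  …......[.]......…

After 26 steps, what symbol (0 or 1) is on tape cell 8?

1

0) q0 h=20  …......[.]......…
1) q1 h=19  …......[.]o.....…
2) q3 h=20  …......[o]......…
3) q0 h=21  ….....o[.]......…
4) q1 h=20  …......[o]o.....…
5) q1 h=19  …......[.].o....…
6) q3 h=20  …......[.]o.....…
7) q3 h=19  …......[.]oo....…
8) q3 h=18  …......[.]ooo...…
9) q3 h=17  …......[.]oooo..…
10) q3 h=16  …......[.]ooooo.…
11) q3 h=15  …......[.]oooooo…
12) q3 h=14  …......[.]oooooo…
13) q3 h=13  …......[.]oooooo…
14) q3 h=12  …......[.]oooooo…
15) q3 h=11  …......[.]oooooo…
16) q3 h=10  …......[.]oooooo…
17) q3 h= 9  …......[.]oooooo…
18) q3 h= 8  …......[.]oooooo…
19) q3 h= 7  …......[.]oooooo…
20) q3 h= 6  |......[.]oooooo…
21) q3 h= 5  |.....[.]oooooo…
22) q3 h= 4  |....[.]oooooo…
23) q3 h= 3  |...[.]oooooo…
24) q3 h= 2  |..[.]oooooo…
25) q3 h= 1  |.[.]oooooo…
26) q3 h= 0  |[.]oooooo…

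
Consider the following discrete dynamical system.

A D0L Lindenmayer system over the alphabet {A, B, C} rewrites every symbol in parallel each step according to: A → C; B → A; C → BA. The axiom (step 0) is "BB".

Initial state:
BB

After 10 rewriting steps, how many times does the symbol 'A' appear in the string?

10

0) BB
1) AA
2) CC
3) BABA
4) ACAC
5) CBACBA
6) BAACBAAC
7) ACCBAACCBA
8) CBABAACCBABAAC
9) BAACACCBABAACACCBA
10) ACCBACBABAACACCBACBABAAC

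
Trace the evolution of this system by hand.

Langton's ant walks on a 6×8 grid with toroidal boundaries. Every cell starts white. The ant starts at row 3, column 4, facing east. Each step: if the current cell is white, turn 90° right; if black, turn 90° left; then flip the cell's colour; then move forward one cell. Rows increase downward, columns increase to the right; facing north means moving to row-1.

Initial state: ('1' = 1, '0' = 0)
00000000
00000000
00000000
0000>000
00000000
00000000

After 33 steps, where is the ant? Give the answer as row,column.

2,2

0) 00000000
00000000
00000000
0000>000
00000000
00000000
1) 00000000
00000000
00000000
00001000
0000v000
00000000
2) 00000000
00000000
00000000
00001000
000<1000
00000000
3) 00000000
00000000
00000000
000^1000
00011000
00000000
4) 00000000
00000000
00000000
0001>000
00011000
00000000
5) 00000000
00000000
0000^000
00010000
00011000
00000000
6) 00000000
00000000
00001>00
00010000
00011000
00000000
7) 00000000
00000000
00001100
00010v00
00011000
00000000
8) 00000000
00000000
00001100
0001<100
00011000
00000000
9) 00000000
00000000
0000^100
00011100
00011000
00000000
10) 00000000
00000000
000<0100
00011100
00011000
00000000
11) 00000000
000^0000
00010100
00011100
00011000
00000000
12) 00000000
0001>000
00010100
00011100
00011000
00000000
13) 00000000
00011000
0001v100
00011100
00011000
00000000
14) 00000000
00011000
000<1100
00011100
00011000
00000000
15) 00000000
00011000
00001100
000v1100
00011000
00000000
16) 00000000
00011000
00001100
0000>100
00011000
00000000
17) 00000000
00011000
0000^100
00000100
00011000
00000000
18) 00000000
00011000
000<0100
00000100
00011000
00000000
19) 00000000
000^1000
00010100
00000100
00011000
00000000
20) 00000000
00<01000
00010100
00000100
00011000
00000000
21) 00^00000
00101000
00010100
00000100
00011000
00000000
22) 001>0000
00101000
00010100
00000100
00011000
00000000
23) 00110000
001v1000
00010100
00000100
00011000
00000000
24) 00110000
00<11000
00010100
00000100
00011000
00000000
25) 00110000
00011000
00v10100
00000100
00011000
00000000
26) 00110000
00011000
0<110100
00000100
00011000
00000000
27) 00110000
0^011000
01110100
00000100
00011000
00000000
28) 00110000
01>11000
01110100
00000100
00011000
00000000
29) 00110000
01111000
01v10100
00000100
00011000
00000000
30) 00110000
01111000
010>0100
00000100
00011000
00000000
31) 00110000
011^1000
01000100
00000100
00011000
00000000
32) 00110000
01<01000
01000100
00000100
00011000
00000000
33) 00110000
01001000
01v00100
00000100
00011000
00000000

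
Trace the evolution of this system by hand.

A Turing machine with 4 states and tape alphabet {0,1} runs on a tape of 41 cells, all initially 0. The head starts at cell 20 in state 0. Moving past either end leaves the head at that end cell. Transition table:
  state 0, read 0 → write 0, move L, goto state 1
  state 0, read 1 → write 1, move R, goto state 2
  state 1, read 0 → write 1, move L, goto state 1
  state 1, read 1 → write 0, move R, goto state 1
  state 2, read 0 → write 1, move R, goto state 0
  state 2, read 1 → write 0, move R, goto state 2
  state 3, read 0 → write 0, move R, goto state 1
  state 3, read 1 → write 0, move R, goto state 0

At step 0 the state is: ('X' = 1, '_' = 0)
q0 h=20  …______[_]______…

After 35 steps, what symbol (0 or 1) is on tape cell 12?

0

[0] q0 h=20  …______[_]______…
[1] q1 h=19  …______[_]______…
[2] q1 h=18  …______[_]X_____…
[3] q1 h=17  …______[_]XX____…
[4] q1 h=16  …______[_]XXX___…
[5] q1 h=15  …______[_]XXXX__…
[6] q1 h=14  …______[_]XXXXX_…
[7] q1 h=13  …______[_]XXXXXX…
[8] q1 h=12  …______[_]XXXXXX…
[9] q1 h=11  …______[_]XXXXXX…
[10] q1 h=10  …______[_]XXXXXX…
[11] q1 h= 9  …______[_]XXXXXX…
[12] q1 h= 8  …______[_]XXXXXX…
[13] q1 h= 7  …______[_]XXXXXX…
[14] q1 h= 6  |______[_]XXXXXX…
[15] q1 h= 5  |_____[_]XXXXXX…
[16] q1 h= 4  |____[_]XXXXXX…
[17] q1 h= 3  |___[_]XXXXXX…
[18] q1 h= 2  |__[_]XXXXXX…
[19] q1 h= 1  |_[_]XXXXXX…
[20] q1 h= 0  |[_]XXXXXX…
[21] q1 h= 0  |[X]XXXXXX…
[22] q1 h= 1  |_[X]XXXXXX…
[23] q1 h= 2  |__[X]XXXXXX…
[24] q1 h= 3  |___[X]XXXXXX…
[25] q1 h= 4  |____[X]XXXXXX…
[26] q1 h= 5  |_____[X]XXXXXX…
[27] q1 h= 6  |______[X]XXXXXX…
[28] q1 h= 7  …______[X]XXXXXX…
[29] q1 h= 8  …______[X]XXXXXX…
[30] q1 h= 9  …______[X]XXXXXX…
[31] q1 h=10  …______[X]XXXXXX…
[32] q1 h=11  …______[X]XXXXXX…
[33] q1 h=12  …______[X]XXXXXX…
[34] q1 h=13  …______[X]XXXXXX…
[35] q1 h=14  …______[X]XXXXX_…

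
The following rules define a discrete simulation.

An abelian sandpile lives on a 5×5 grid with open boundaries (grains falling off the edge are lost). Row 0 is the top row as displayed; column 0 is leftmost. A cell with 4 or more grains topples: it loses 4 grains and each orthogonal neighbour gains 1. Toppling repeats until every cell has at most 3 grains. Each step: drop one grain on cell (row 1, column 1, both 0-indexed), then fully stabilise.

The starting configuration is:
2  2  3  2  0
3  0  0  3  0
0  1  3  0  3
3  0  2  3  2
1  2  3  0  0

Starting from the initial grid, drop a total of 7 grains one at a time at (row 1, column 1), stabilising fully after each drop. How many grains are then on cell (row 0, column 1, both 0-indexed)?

[0] 2  2  3  2  0
3  0  0  3  0
0  1  3  0  3
3  0  2  3  2
1  2  3  0  0
[1] 2  2  3  2  0
3  1  0  3  0
0  1  3  0  3
3  0  2  3  2
1  2  3  0  0
[2] 2  2  3  2  0
3  2  0  3  0
0  1  3  0  3
3  0  2  3  2
1  2  3  0  0
[3] 2  2  3  2  0
3  3  0  3  0
0  1  3  0  3
3  0  2  3  2
1  2  3  0  0
[4] 3  3  3  2  0
0  1  1  3  0
1  2  3  0  3
3  0  2  3  2
1  2  3  0  0
[5] 3  3  3  2  0
0  2  1  3  0
1  2  3  0  3
3  0  2  3  2
1  2  3  0  0
[6] 3  3  3  2  0
0  3  1  3  0
1  2  3  0  3
3  0  2  3  2
1  2  3  0  0
[7] 0  2  0  3  0
2  1  3  3  0
1  3  3  0  3
3  0  2  3  2
1  2  3  0  0

2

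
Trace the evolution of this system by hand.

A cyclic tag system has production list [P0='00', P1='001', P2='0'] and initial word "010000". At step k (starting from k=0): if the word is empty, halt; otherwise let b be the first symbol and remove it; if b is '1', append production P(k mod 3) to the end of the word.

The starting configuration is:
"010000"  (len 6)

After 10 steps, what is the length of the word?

0

t=0: "010000"  (len 6)
t=1: "10000"  (len 5)
t=2: "0000001"  (len 7)
t=3: "000001"  (len 6)
t=4: "00001"  (len 5)
t=5: "0001"  (len 4)
t=6: "001"  (len 3)
t=7: "01"  (len 2)
t=8: "1"  (len 1)
t=9: "0"  (len 1)
t=10: (halted — word empty)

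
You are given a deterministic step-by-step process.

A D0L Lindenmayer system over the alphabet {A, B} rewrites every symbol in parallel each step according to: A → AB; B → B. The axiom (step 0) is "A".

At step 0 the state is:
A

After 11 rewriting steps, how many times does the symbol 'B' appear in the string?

0) A
1) AB
2) ABB
3) ABBB
4) ABBBB
5) ABBBBB
6) ABBBBBB
7) ABBBBBBB
8) ABBBBBBBB
9) ABBBBBBBBB
10) ABBBBBBBBBB
11) ABBBBBBBBBBB

11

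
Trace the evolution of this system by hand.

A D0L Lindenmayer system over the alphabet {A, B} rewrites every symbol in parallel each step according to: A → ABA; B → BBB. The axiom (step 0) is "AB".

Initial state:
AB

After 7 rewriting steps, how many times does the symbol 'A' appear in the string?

step 0: AB
step 1: ABABBB
step 2: ABABBBABABBBBBBBBB
step 3: ABABBBABABBBBBBBBBABABBBABABBBBBBBBBBBBBBBBBBBBBBBBBBB
step 4: ABABBBABABBBBBBBBBABABBBABABBBBBBBBBBBBBBBBBBBBBBBBBBBABAB…BBBBBBBBBBBBBBBBBBBBBBBBBBBBBBBBBBBBBBBBBBBBBBBBBBBBBBBBBB  (len 162)
step 5: ABABBBABABBBBBBBBBABABBBABABBBBBBBBBBBBBBBBBBBBBBBBBBBABAB…BBBBBBBBBBBBBBBBBBBBBBBBBBBBBBBBBBBBBBBBBBBBBBBBBBBBBBBBBB  (len 486)
step 6: ABABBBABABBBBBBBBBABABBBABABBBBBBBBBBBBBBBBBBBBBBBBBBBABAB…BBBBBBBBBBBBBBBBBBBBBBBBBBBBBBBBBBBBBBBBBBBBBBBBBBBBBBBBBB  (len 1458)
step 7: ABABBBABABBBBBBBBBABABBBABABBBBBBBBBBBBBBBBBBBBBBBBBBBABAB…BBBBBBBBBBBBBBBBBBBBBBBBBBBBBBBBBBBBBBBBBBBBBBBBBBBBBBBBBB  (len 4374)

128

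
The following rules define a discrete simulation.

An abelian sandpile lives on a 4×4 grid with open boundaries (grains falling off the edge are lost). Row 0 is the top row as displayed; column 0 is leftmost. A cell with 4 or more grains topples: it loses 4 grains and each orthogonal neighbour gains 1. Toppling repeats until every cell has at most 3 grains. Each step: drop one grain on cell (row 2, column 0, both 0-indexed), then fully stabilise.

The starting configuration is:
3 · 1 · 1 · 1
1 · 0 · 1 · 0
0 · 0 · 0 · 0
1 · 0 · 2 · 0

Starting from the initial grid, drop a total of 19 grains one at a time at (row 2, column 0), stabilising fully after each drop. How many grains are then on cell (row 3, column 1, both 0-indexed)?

gen 0: 3 · 1 · 1 · 1
1 · 0 · 1 · 0
0 · 0 · 0 · 0
1 · 0 · 2 · 0
gen 1: 3 · 1 · 1 · 1
1 · 0 · 1 · 0
1 · 0 · 0 · 0
1 · 0 · 2 · 0
gen 2: 3 · 1 · 1 · 1
1 · 0 · 1 · 0
2 · 0 · 0 · 0
1 · 0 · 2 · 0
gen 3: 3 · 1 · 1 · 1
1 · 0 · 1 · 0
3 · 0 · 0 · 0
1 · 0 · 2 · 0
gen 4: 3 · 1 · 1 · 1
2 · 0 · 1 · 0
0 · 1 · 0 · 0
2 · 0 · 2 · 0
gen 5: 3 · 1 · 1 · 1
2 · 0 · 1 · 0
1 · 1 · 0 · 0
2 · 0 · 2 · 0
gen 6: 3 · 1 · 1 · 1
2 · 0 · 1 · 0
2 · 1 · 0 · 0
2 · 0 · 2 · 0
gen 7: 3 · 1 · 1 · 1
2 · 0 · 1 · 0
3 · 1 · 0 · 0
2 · 0 · 2 · 0
gen 8: 3 · 1 · 1 · 1
3 · 0 · 1 · 0
0 · 2 · 0 · 0
3 · 0 · 2 · 0
gen 9: 3 · 1 · 1 · 1
3 · 0 · 1 · 0
1 · 2 · 0 · 0
3 · 0 · 2 · 0
gen 10: 3 · 1 · 1 · 1
3 · 0 · 1 · 0
2 · 2 · 0 · 0
3 · 0 · 2 · 0
gen 11: 3 · 1 · 1 · 1
3 · 0 · 1 · 0
3 · 2 · 0 · 0
3 · 0 · 2 · 0
gen 12: 0 · 2 · 1 · 1
1 · 1 · 1 · 0
2 · 3 · 0 · 0
0 · 1 · 2 · 0
gen 13: 0 · 2 · 1 · 1
1 · 1 · 1 · 0
3 · 3 · 0 · 0
0 · 1 · 2 · 0
gen 14: 0 · 2 · 1 · 1
2 · 2 · 1 · 0
1 · 0 · 1 · 0
1 · 2 · 2 · 0
gen 15: 0 · 2 · 1 · 1
2 · 2 · 1 · 0
2 · 0 · 1 · 0
1 · 2 · 2 · 0
gen 16: 0 · 2 · 1 · 1
2 · 2 · 1 · 0
3 · 0 · 1 · 0
1 · 2 · 2 · 0
gen 17: 0 · 2 · 1 · 1
3 · 2 · 1 · 0
0 · 1 · 1 · 0
2 · 2 · 2 · 0
gen 18: 0 · 2 · 1 · 1
3 · 2 · 1 · 0
1 · 1 · 1 · 0
2 · 2 · 2 · 0
gen 19: 0 · 2 · 1 · 1
3 · 2 · 1 · 0
2 · 1 · 1 · 0
2 · 2 · 2 · 0

2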